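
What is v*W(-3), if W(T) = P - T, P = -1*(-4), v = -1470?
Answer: -10290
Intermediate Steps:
P = 4
W(T) = 4 - T
v*W(-3) = -1470*(4 - 1*(-3)) = -1470*(4 + 3) = -1470*7 = -10290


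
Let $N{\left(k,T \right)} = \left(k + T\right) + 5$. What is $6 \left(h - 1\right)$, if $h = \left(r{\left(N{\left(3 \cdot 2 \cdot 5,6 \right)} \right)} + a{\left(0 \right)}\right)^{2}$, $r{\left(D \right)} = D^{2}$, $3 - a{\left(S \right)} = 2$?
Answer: $16974738$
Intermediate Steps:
$a{\left(S \right)} = 1$ ($a{\left(S \right)} = 3 - 2 = 1$)
$N{\left(k,T \right)} = 5 + T + k$ ($N{\left(k,T \right)} = \left(T + k\right) + 5 = 5 + T + k$)
$h = 2829124$ ($h = \left(\left(5 + 6 + 3 \cdot 2 \cdot 5\right)^{2} + 1\right)^{2} = \left(\left(5 + 6 + 6 \cdot 5\right)^{2} + 1\right)^{2} = \left(\left(5 + 6 + 30\right)^{2} + 1\right)^{2} = \left(41^{2} + 1\right)^{2} = \left(1681 + 1\right)^{2} = 1682^{2} = 2829124$)
$6 \left(h - 1\right) = 6 \left(2829124 - 1\right) = 6 \cdot 2829123 = 16974738$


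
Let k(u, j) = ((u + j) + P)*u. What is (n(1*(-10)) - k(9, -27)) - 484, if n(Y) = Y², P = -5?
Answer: -177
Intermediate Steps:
k(u, j) = u*(-5 + j + u) (k(u, j) = ((u + j) - 5)*u = ((j + u) - 5)*u = (-5 + j + u)*u = u*(-5 + j + u))
(n(1*(-10)) - k(9, -27)) - 484 = ((1*(-10))² - 9*(-5 - 27 + 9)) - 484 = ((-10)² - 9*(-23)) - 484 = (100 - 1*(-207)) - 484 = (100 + 207) - 484 = 307 - 484 = -177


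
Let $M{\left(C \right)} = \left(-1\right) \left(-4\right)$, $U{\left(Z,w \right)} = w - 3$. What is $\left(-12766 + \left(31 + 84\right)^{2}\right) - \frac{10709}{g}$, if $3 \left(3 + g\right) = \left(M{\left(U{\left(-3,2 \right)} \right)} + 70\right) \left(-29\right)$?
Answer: $\frac{1021272}{2155} \approx 473.91$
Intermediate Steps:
$U{\left(Z,w \right)} = -3 + w$
$M{\left(C \right)} = 4$
$g = - \frac{2155}{3}$ ($g = -3 + \frac{\left(4 + 70\right) \left(-29\right)}{3} = -3 + \frac{74 \left(-29\right)}{3} = -3 + \frac{1}{3} \left(-2146\right) = -3 - \frac{2146}{3} = - \frac{2155}{3} \approx -718.33$)
$\left(-12766 + \left(31 + 84\right)^{2}\right) - \frac{10709}{g} = \left(-12766 + \left(31 + 84\right)^{2}\right) - \frac{10709}{- \frac{2155}{3}} = \left(-12766 + 115^{2}\right) - - \frac{32127}{2155} = \left(-12766 + 13225\right) + \frac{32127}{2155} = 459 + \frac{32127}{2155} = \frac{1021272}{2155}$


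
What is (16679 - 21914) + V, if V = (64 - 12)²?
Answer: -2531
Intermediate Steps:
V = 2704 (V = 52² = 2704)
(16679 - 21914) + V = (16679 - 21914) + 2704 = -5235 + 2704 = -2531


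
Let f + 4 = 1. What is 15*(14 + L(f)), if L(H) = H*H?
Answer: 345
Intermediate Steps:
f = -3 (f = -4 + 1 = -3)
L(H) = H²
15*(14 + L(f)) = 15*(14 + (-3)²) = 15*(14 + 9) = 15*23 = 345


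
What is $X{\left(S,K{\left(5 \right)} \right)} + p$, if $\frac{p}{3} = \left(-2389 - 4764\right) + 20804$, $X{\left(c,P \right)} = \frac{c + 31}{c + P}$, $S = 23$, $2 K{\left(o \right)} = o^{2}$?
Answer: $\frac{2907771}{71} \approx 40955.0$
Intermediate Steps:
$K{\left(o \right)} = \frac{o^{2}}{2}$
$X{\left(c,P \right)} = \frac{31 + c}{P + c}$
$p = 40953$ ($p = 3 \left(\left(-2389 - 4764\right) + 20804\right) = 3 \left(-7153 + 20804\right) = 3 \cdot 13651 = 40953$)
$X{\left(S,K{\left(5 \right)} \right)} + p = \frac{31 + 23}{\frac{5^{2}}{2} + 23} + 40953 = \frac{1}{\frac{1}{2} \cdot 25 + 23} \cdot 54 + 40953 = \frac{1}{\frac{25}{2} + 23} \cdot 54 + 40953 = \frac{1}{\frac{71}{2}} \cdot 54 + 40953 = \frac{2}{71} \cdot 54 + 40953 = \frac{108}{71} + 40953 = \frac{2907771}{71}$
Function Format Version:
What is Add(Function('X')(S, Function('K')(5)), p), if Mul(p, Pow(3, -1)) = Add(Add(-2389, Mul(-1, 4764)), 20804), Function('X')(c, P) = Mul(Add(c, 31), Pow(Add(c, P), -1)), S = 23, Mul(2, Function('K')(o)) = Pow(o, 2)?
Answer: Rational(2907771, 71) ≈ 40955.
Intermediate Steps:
Function('K')(o) = Mul(Rational(1, 2), Pow(o, 2))
Function('X')(c, P) = Mul(Pow(Add(P, c), -1), Add(31, c)) (Function('X')(c, P) = Mul(Add(31, c), Pow(Add(P, c), -1)) = Mul(Pow(Add(P, c), -1), Add(31, c)))
p = 40953 (p = Mul(3, Add(Add(-2389, Mul(-1, 4764)), 20804)) = Mul(3, Add(Add(-2389, -4764), 20804)) = Mul(3, Add(-7153, 20804)) = Mul(3, 13651) = 40953)
Add(Function('X')(S, Function('K')(5)), p) = Add(Mul(Pow(Add(Mul(Rational(1, 2), Pow(5, 2)), 23), -1), Add(31, 23)), 40953) = Add(Mul(Pow(Add(Mul(Rational(1, 2), 25), 23), -1), 54), 40953) = Add(Mul(Pow(Add(Rational(25, 2), 23), -1), 54), 40953) = Add(Mul(Pow(Rational(71, 2), -1), 54), 40953) = Add(Mul(Rational(2, 71), 54), 40953) = Add(Rational(108, 71), 40953) = Rational(2907771, 71)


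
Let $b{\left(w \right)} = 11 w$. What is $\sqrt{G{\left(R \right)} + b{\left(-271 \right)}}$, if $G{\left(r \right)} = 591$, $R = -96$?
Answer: $i \sqrt{2390} \approx 48.888 i$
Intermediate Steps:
$\sqrt{G{\left(R \right)} + b{\left(-271 \right)}} = \sqrt{591 + 11 \left(-271\right)} = \sqrt{591 - 2981} = \sqrt{-2390} = i \sqrt{2390}$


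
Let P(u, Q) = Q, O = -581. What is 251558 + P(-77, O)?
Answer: 250977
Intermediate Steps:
251558 + P(-77, O) = 251558 - 581 = 250977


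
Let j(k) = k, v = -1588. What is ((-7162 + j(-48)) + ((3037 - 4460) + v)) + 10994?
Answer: 773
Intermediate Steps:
((-7162 + j(-48)) + ((3037 - 4460) + v)) + 10994 = ((-7162 - 48) + ((3037 - 4460) - 1588)) + 10994 = (-7210 + (-1423 - 1588)) + 10994 = (-7210 - 3011) + 10994 = -10221 + 10994 = 773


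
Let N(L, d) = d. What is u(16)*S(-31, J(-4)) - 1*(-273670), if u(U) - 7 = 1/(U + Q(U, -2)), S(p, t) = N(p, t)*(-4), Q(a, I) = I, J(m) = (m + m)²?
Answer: 1903018/7 ≈ 2.7186e+5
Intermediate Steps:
J(m) = 4*m² (J(m) = (2*m)² = 4*m²)
S(p, t) = -4*t (S(p, t) = t*(-4) = -4*t)
u(U) = 7 + 1/(-2 + U) (u(U) = 7 + 1/(U - 2) = 7 + 1/(-2 + U))
u(16)*S(-31, J(-4)) - 1*(-273670) = ((-13 + 7*16)/(-2 + 16))*(-16*(-4)²) - 1*(-273670) = ((-13 + 112)/14)*(-16*16) + 273670 = ((1/14)*99)*(-4*64) + 273670 = (99/14)*(-256) + 273670 = -12672/7 + 273670 = 1903018/7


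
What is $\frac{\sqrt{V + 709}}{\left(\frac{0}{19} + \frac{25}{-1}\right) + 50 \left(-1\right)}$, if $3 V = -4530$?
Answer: $- \frac{i \sqrt{89}}{25} \approx - 0.37736 i$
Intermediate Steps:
$V = -1510$ ($V = \frac{1}{3} \left(-4530\right) = -1510$)
$\frac{\sqrt{V + 709}}{\left(\frac{0}{19} + \frac{25}{-1}\right) + 50 \left(-1\right)} = \frac{\sqrt{-1510 + 709}}{\left(\frac{0}{19} + \frac{25}{-1}\right) + 50 \left(-1\right)} = \frac{\sqrt{-801}}{\left(0 \cdot \frac{1}{19} + 25 \left(-1\right)\right) - 50} = \frac{3 i \sqrt{89}}{\left(0 - 25\right) - 50} = \frac{3 i \sqrt{89}}{-25 - 50} = \frac{3 i \sqrt{89}}{-75} = 3 i \sqrt{89} \left(- \frac{1}{75}\right) = - \frac{i \sqrt{89}}{25}$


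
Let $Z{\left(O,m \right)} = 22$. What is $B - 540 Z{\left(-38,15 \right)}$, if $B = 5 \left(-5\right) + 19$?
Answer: $-11886$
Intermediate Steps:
$B = -6$ ($B = -25 + 19 = -6$)
$B - 540 Z{\left(-38,15 \right)} = -6 - 11880 = -11886$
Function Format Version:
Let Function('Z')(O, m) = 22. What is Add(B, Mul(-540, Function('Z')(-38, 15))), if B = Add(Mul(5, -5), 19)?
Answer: -11886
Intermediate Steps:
B = -6 (B = Add(-25, 19) = -6)
Add(B, Mul(-540, Function('Z')(-38, 15))) = Add(-6, Mul(-540, 22)) = Add(-6, -11880) = -11886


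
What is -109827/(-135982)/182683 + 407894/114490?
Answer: 5066376022286197/1422057375169970 ≈ 3.5627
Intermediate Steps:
-109827/(-135982)/182683 + 407894/114490 = -109827*(-1/135982)*(1/182683) + 407894*(1/114490) = (109827/135982)*(1/182683) + 203947/57245 = 109827/24841599706 + 203947/57245 = 5066376022286197/1422057375169970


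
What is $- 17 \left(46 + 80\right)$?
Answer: $-2142$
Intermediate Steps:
$- 17 \left(46 + 80\right) = \left(-17\right) 126 = -2142$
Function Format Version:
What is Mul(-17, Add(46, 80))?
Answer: -2142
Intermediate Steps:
Mul(-17, Add(46, 80)) = Mul(-17, 126) = -2142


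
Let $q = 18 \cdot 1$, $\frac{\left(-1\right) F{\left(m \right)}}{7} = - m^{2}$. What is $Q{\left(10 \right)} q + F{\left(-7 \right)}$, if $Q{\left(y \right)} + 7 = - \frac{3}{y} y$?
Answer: $163$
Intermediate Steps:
$F{\left(m \right)} = 7 m^{2}$ ($F{\left(m \right)} = - 7 \left(- m^{2}\right) = 7 m^{2}$)
$Q{\left(y \right)} = -10$ ($Q{\left(y \right)} = -7 + - \frac{3}{y} y = -7 - 3 = -10$)
$q = 18$
$Q{\left(10 \right)} q + F{\left(-7 \right)} = \left(-10\right) 18 + 7 \left(-7\right)^{2} = -180 + 7 \cdot 49 = -180 + 343 = 163$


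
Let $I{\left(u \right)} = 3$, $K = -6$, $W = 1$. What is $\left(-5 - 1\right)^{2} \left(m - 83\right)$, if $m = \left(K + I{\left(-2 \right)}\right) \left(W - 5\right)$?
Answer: $-2556$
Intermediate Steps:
$m = 12$ ($m = \left(-6 + 3\right) \left(1 - 5\right) = - 3 \left(1 - 5\right) = \left(-3\right) \left(-4\right) = 12$)
$\left(-5 - 1\right)^{2} \left(m - 83\right) = \left(-5 - 1\right)^{2} \left(12 - 83\right) = \left(-6\right)^{2} \left(-71\right) = 36 \left(-71\right) = -2556$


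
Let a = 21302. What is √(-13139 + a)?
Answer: 3*√907 ≈ 90.349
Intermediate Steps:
√(-13139 + a) = √(-13139 + 21302) = √8163 = 3*√907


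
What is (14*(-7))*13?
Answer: -1274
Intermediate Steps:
(14*(-7))*13 = -98*13 = -1274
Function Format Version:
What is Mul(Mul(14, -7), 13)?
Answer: -1274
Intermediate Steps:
Mul(Mul(14, -7), 13) = Mul(-98, 13) = -1274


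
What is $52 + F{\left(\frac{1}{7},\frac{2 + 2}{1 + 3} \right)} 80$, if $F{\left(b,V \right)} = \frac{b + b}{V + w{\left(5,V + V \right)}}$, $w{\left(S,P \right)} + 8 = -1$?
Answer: $\frac{344}{7} \approx 49.143$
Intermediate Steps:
$w{\left(S,P \right)} = -9$ ($w{\left(S,P \right)} = -8 - 1 = -9$)
$F{\left(b,V \right)} = \frac{2 b}{-9 + V}$ ($F{\left(b,V \right)} = \frac{b + b}{V - 9} = \frac{2 b}{-9 + V}$)
$52 + F{\left(\frac{1}{7},\frac{2 + 2}{1 + 3} \right)} 80 = 52 + \frac{2}{7 \left(-9 + \frac{2 + 2}{1 + 3}\right)} 80 = 52 + 2 \cdot \frac{1}{7} \frac{1}{-9 + \frac{4}{4}} \cdot 80 = 52 + 2 \cdot \frac{1}{7} \frac{1}{-9 + 4 \cdot \frac{1}{4}} \cdot 80 = 52 + 2 \cdot \frac{1}{7} \frac{1}{-9 + 1} \cdot 80 = 52 + 2 \cdot \frac{1}{7} \frac{1}{-8} \cdot 80 = 52 + 2 \cdot \frac{1}{7} \left(- \frac{1}{8}\right) 80 = 52 - \frac{20}{7} = \frac{344}{7}$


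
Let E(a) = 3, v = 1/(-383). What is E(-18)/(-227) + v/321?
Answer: -369056/27908061 ≈ -0.013224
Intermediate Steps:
v = -1/383 ≈ -0.0026110
E(-18)/(-227) + v/321 = 3/(-227) - 1/383/321 = 3*(-1/227) - 1/383*1/321 = -3/227 - 1/122943 = -369056/27908061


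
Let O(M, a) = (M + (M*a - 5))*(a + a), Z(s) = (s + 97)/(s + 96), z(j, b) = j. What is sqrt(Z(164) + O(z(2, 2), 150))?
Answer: 3*sqrt(167311885)/130 ≈ 298.50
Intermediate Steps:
Z(s) = (97 + s)/(96 + s)
O(M, a) = 2*a*(-5 + M + M*a) (O(M, a) = (M + (-5 + M*a))*(2*a) = (-5 + M + M*a)*(2*a) = 2*a*(-5 + M + M*a))
sqrt(Z(164) + O(z(2, 2), 150)) = sqrt((97 + 164)/(96 + 164) + 2*150*(-5 + 2 + 2*150)) = sqrt(261/260 + 2*150*(-5 + 2 + 300)) = sqrt((1/260)*261 + 2*150*297) = sqrt(261/260 + 89100) = sqrt(23166261/260) = 3*sqrt(167311885)/130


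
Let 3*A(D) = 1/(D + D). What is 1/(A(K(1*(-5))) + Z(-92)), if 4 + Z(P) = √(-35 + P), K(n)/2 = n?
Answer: -14460/515281 - 3600*I*√127/515281 ≈ -0.028062 - 0.078734*I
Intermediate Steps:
K(n) = 2*n
A(D) = 1/(6*D) (A(D) = 1/(3*(D + D)) = 1/(3*((2*D))) = (1/(2*D))/3 = 1/(6*D))
Z(P) = -4 + √(-35 + P)
1/(A(K(1*(-5))) + Z(-92)) = 1/(1/(6*((2*(1*(-5))))) + (-4 + √(-35 - 92))) = 1/(1/(6*((2*(-5)))) + (-4 + √(-127))) = 1/((⅙)/(-10) + (-4 + I*√127)) = 1/((⅙)*(-⅒) + (-4 + I*√127)) = 1/(-1/60 + (-4 + I*√127)) = 1/(-241/60 + I*√127)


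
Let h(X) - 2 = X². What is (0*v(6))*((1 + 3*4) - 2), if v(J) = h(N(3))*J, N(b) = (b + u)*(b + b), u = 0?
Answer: 0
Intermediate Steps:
N(b) = 2*b² (N(b) = (b + 0)*(b + b) = b*(2*b) = 2*b²)
h(X) = 2 + X²
v(J) = 326*J (v(J) = (2 + (2*3²)²)*J = (2 + (2*9)²)*J = (2 + 18²)*J = (2 + 324)*J = 326*J)
(0*v(6))*((1 + 3*4) - 2) = (0*(326*6))*((1 + 3*4) - 2) = (0*1956)*((1 + 12) - 2) = 0*(13 - 2) = 0*11 = 0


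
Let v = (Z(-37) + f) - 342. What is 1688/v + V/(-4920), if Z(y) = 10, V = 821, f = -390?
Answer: -4448861/1776120 ≈ -2.5048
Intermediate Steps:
v = -722 (v = (10 - 390) - 342 = -380 - 342 = -722)
1688/v + V/(-4920) = 1688/(-722) + 821/(-4920) = 1688*(-1/722) + 821*(-1/4920) = -844/361 - 821/4920 = -4448861/1776120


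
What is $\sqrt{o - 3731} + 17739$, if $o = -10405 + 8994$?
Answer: $17739 + i \sqrt{5142} \approx 17739.0 + 71.708 i$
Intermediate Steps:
$o = -1411$
$\sqrt{o - 3731} + 17739 = \sqrt{-1411 - 3731} + 17739 = \sqrt{-5142} + 17739 = i \sqrt{5142} + 17739 = 17739 + i \sqrt{5142}$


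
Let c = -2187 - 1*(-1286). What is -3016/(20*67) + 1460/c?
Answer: -1168454/301835 ≈ -3.8712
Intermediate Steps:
c = -901 (c = -2187 + 1286 = -901)
-3016/(20*67) + 1460/c = -3016/(20*67) + 1460/(-901) = -3016/1340 + 1460*(-1/901) = -3016*1/1340 - 1460/901 = -754/335 - 1460/901 = -1168454/301835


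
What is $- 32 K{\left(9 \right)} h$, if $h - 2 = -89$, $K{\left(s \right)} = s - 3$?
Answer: $16704$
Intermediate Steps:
$K{\left(s \right)} = -3 + s$
$h = -87$ ($h = 2 - 89 = -87$)
$- 32 K{\left(9 \right)} h = - 32 \left(-3 + 9\right) \left(-87\right) = \left(-32\right) 6 \left(-87\right) = \left(-192\right) \left(-87\right) = 16704$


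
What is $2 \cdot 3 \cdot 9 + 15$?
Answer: $69$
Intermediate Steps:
$2 \cdot 3 \cdot 9 + 15 = 6 \cdot 9 + 15 = 54 + 15 = 69$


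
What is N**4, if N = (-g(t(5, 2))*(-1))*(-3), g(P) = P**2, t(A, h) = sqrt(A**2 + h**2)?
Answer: 57289761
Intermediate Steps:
N = -87 (N = (-(sqrt(5**2 + 2**2))**2*(-1))*(-3) = (-(sqrt(25 + 4))**2*(-1))*(-3) = (-(sqrt(29))**2*(-1))*(-3) = (-1*29*(-1))*(-3) = -29*(-1)*(-3) = 29*(-3) = -87)
N**4 = (-87)**4 = 57289761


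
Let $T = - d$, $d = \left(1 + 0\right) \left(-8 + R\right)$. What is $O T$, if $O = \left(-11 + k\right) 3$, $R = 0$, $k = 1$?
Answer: $-240$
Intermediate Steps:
$d = -8$ ($d = \left(1 + 0\right) \left(-8 + 0\right) = 1 \left(-8\right) = -8$)
$O = -30$ ($O = \left(-11 + 1\right) 3 = \left(-10\right) 3 = -30$)
$T = 8$ ($T = \left(-1\right) \left(-8\right) = 8$)
$O T = \left(-30\right) 8 = -240$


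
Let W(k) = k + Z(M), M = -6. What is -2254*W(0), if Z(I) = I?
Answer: 13524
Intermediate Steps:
W(k) = -6 + k (W(k) = k - 6 = -6 + k)
-2254*W(0) = -2254*(-6 + 0) = -2254*(-6) = 13524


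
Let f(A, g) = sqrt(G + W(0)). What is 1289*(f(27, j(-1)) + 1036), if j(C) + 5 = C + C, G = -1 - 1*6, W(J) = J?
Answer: 1335404 + 1289*I*sqrt(7) ≈ 1.3354e+6 + 3410.4*I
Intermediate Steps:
G = -7 (G = -1 - 6 = -7)
j(C) = -5 + 2*C (j(C) = -5 + (C + C) = -5 + 2*C)
f(A, g) = I*sqrt(7) (f(A, g) = sqrt(-7 + 0) = sqrt(-7) = I*sqrt(7))
1289*(f(27, j(-1)) + 1036) = 1289*(I*sqrt(7) + 1036) = 1289*(1036 + I*sqrt(7)) = 1335404 + 1289*I*sqrt(7)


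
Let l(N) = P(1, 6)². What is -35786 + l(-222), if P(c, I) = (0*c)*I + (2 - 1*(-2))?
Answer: -35770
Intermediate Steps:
P(c, I) = 4 (P(c, I) = 0*I + (2 + 2) = 0 + 4 = 4)
l(N) = 16 (l(N) = 4² = 16)
-35786 + l(-222) = -35786 + 16 = -35770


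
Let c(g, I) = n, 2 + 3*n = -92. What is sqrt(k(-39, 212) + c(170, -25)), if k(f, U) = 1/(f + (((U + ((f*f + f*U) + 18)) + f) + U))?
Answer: 7*I*sqrt(234479505)/19149 ≈ 5.5976*I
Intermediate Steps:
n = -94/3 (n = -2/3 + (1/3)*(-92) = -2/3 - 92/3 = -94/3 ≈ -31.333)
c(g, I) = -94/3
k(f, U) = 1/(18 + f**2 + 2*U + 2*f + U*f) (k(f, U) = 1/(f + (((U + ((f**2 + U*f) + 18)) + f) + U)) = 1/(f + (((U + (18 + f**2 + U*f)) + f) + U)) = 1/(f + (((18 + U + f**2 + U*f) + f) + U)) = 1/(f + ((18 + U + f + f**2 + U*f) + U)) = 1/(f + (18 + f + f**2 + 2*U + U*f)) = 1/(18 + f**2 + 2*U + 2*f + U*f))
sqrt(k(-39, 212) + c(170, -25)) = sqrt(1/(18 + (-39)**2 + 2*212 + 2*(-39) + 212*(-39)) - 94/3) = sqrt(1/(18 + 1521 + 424 - 78 - 8268) - 94/3) = sqrt(1/(-6383) - 94/3) = sqrt(-1/6383 - 94/3) = sqrt(-600005/19149) = 7*I*sqrt(234479505)/19149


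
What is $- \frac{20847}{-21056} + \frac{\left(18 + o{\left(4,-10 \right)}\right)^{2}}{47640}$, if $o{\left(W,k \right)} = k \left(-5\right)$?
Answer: $\frac{136314253}{125388480} \approx 1.0871$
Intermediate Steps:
$o{\left(W,k \right)} = - 5 k$
$- \frac{20847}{-21056} + \frac{\left(18 + o{\left(4,-10 \right)}\right)^{2}}{47640} = - \frac{20847}{-21056} + \frac{\left(18 - -50\right)^{2}}{47640} = \left(-20847\right) \left(- \frac{1}{21056}\right) + \left(18 + 50\right)^{2} \cdot \frac{1}{47640} = \frac{20847}{21056} + 68^{2} \cdot \frac{1}{47640} = \frac{20847}{21056} + 4624 \cdot \frac{1}{47640} = \frac{20847}{21056} + \frac{578}{5955} = \frac{136314253}{125388480}$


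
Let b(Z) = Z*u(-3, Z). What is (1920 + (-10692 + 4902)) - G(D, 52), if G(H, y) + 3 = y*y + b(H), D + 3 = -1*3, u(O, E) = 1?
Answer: -6565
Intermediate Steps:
b(Z) = Z (b(Z) = Z*1 = Z)
D = -6 (D = -3 - 1*3 = -3 - 3 = -6)
G(H, y) = -3 + H + y² (G(H, y) = -3 + (y*y + H) = -3 + (y² + H) = -3 + (H + y²) = -3 + H + y²)
(1920 + (-10692 + 4902)) - G(D, 52) = (1920 + (-10692 + 4902)) - (-3 - 6 + 52²) = (1920 - 5790) - (-3 - 6 + 2704) = -3870 - 1*2695 = -3870 - 2695 = -6565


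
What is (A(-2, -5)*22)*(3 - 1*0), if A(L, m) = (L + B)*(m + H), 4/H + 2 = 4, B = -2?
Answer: 792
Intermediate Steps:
H = 2 (H = 4/(-2 + 4) = 4/2 = 4*(½) = 2)
A(L, m) = (-2 + L)*(2 + m) (A(L, m) = (L - 2)*(m + 2) = (-2 + L)*(2 + m))
(A(-2, -5)*22)*(3 - 1*0) = ((-4 - 2*(-5) + 2*(-2) - 2*(-5))*22)*(3 - 1*0) = ((-4 + 10 - 4 + 10)*22)*(3 + 0) = (12*22)*3 = 264*3 = 792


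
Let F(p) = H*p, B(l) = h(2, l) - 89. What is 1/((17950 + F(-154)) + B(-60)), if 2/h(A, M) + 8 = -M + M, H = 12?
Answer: 4/64051 ≈ 6.2450e-5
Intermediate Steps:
h(A, M) = -¼ (h(A, M) = 2/(-8 + (-M + M)) = 2/(-8 + 0) = 2/(-8) = 2*(-⅛) = -¼)
B(l) = -357/4 (B(l) = -¼ - 89 = -357/4)
F(p) = 12*p
1/((17950 + F(-154)) + B(-60)) = 1/((17950 + 12*(-154)) - 357/4) = 1/((17950 - 1848) - 357/4) = 1/(16102 - 357/4) = 1/(64051/4) = 4/64051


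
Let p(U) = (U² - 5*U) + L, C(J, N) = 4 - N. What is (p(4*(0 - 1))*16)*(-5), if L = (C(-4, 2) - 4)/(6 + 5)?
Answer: -31520/11 ≈ -2865.5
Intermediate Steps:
L = -2/11 (L = ((4 - 1*2) - 4)/(6 + 5) = ((4 - 2) - 4)/11 = (2 - 4)*(1/11) = -2*1/11 = -2/11 ≈ -0.18182)
p(U) = -2/11 + U² - 5*U (p(U) = (U² - 5*U) - 2/11 = -2/11 + U² - 5*U)
(p(4*(0 - 1))*16)*(-5) = ((-2/11 + (4*(0 - 1))² - 20*(0 - 1))*16)*(-5) = ((-2/11 + (4*(-1))² - 20*(-1))*16)*(-5) = ((-2/11 + (-4)² - 5*(-4))*16)*(-5) = ((-2/11 + 16 + 20)*16)*(-5) = ((394/11)*16)*(-5) = (6304/11)*(-5) = -31520/11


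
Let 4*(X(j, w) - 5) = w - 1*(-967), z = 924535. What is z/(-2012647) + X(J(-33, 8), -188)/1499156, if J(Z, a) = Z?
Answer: -5542480664887/12069087303728 ≈ -0.45923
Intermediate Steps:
X(j, w) = 987/4 + w/4 (X(j, w) = 5 + (w - 1*(-967))/4 = 5 + (w + 967)/4 = 5 + (967 + w)/4 = 5 + (967/4 + w/4) = 987/4 + w/4)
z/(-2012647) + X(J(-33, 8), -188)/1499156 = 924535/(-2012647) + (987/4 + (¼)*(-188))/1499156 = 924535*(-1/2012647) + (987/4 - 47)*(1/1499156) = -924535/2012647 + (799/4)*(1/1499156) = -924535/2012647 + 799/5996624 = -5542480664887/12069087303728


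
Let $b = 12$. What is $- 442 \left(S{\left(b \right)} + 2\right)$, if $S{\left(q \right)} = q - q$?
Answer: $-884$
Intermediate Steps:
$S{\left(q \right)} = 0$
$- 442 \left(S{\left(b \right)} + 2\right) = - 442 \left(0 + 2\right) = \left(-442\right) 2 = -884$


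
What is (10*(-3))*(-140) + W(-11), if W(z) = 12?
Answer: 4212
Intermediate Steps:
(10*(-3))*(-140) + W(-11) = (10*(-3))*(-140) + 12 = -30*(-140) + 12 = 4200 + 12 = 4212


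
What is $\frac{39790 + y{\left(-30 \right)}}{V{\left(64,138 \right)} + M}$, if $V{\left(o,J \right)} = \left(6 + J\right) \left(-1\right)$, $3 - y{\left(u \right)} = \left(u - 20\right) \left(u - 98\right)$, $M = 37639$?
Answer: $\frac{33393}{37495} \approx 0.8906$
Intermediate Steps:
$y{\left(u \right)} = 3 - \left(-98 + u\right) \left(-20 + u\right)$ ($y{\left(u \right)} = 3 - \left(u - 20\right) \left(u - 98\right) = 3 - \left(-20 + u\right) \left(-98 + u\right) = 3 - \left(-98 + u\right) \left(-20 + u\right)$)
$V{\left(o,J \right)} = -6 - J$
$\frac{39790 + y{\left(-30 \right)}}{V{\left(64,138 \right)} + M} = \frac{39790 - 6397}{\left(-6 - 138\right) + 37639} = \frac{39790 - 6397}{-144 + 37639} = \frac{39790 - 6397}{37495} = 33393 \cdot \frac{1}{37495} = \frac{33393}{37495}$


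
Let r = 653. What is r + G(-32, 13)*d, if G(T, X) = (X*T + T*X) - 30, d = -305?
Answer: 263563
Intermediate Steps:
G(T, X) = -30 + 2*T*X (G(T, X) = (T*X + T*X) - 30 = 2*T*X - 30 = -30 + 2*T*X)
r + G(-32, 13)*d = 653 + (-30 + 2*(-32)*13)*(-305) = 653 + (-30 - 832)*(-305) = 653 - 862*(-305) = 653 + 262910 = 263563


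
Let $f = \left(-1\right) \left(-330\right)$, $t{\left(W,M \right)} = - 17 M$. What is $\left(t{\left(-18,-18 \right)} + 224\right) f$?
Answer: $174900$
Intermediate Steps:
$f = 330$
$\left(t{\left(-18,-18 \right)} + 224\right) f = \left(\left(-17\right) \left(-18\right) + 224\right) 330 = \left(306 + 224\right) 330 = 530 \cdot 330 = 174900$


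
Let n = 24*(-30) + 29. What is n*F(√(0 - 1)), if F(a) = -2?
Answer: 1382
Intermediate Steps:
n = -691 (n = -720 + 29 = -691)
n*F(√(0 - 1)) = -691*(-2) = 1382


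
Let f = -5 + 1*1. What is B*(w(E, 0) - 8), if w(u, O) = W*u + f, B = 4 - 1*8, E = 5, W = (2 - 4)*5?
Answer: 248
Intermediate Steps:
f = -4 (f = -5 + 1 = -4)
W = -10 (W = -2*5 = -10)
B = -4 (B = 4 - 8 = -4)
w(u, O) = -4 - 10*u (w(u, O) = -10*u - 4 = -4 - 10*u)
B*(w(E, 0) - 8) = -4*((-4 - 10*5) - 8) = -4*((-4 - 50) - 8) = -4*(-54 - 8) = -4*(-62) = 248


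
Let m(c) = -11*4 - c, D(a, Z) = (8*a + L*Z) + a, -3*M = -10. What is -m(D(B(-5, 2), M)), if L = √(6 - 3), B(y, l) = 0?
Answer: 44 + 10*√3/3 ≈ 49.773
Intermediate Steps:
M = 10/3 (M = -⅓*(-10) = 10/3 ≈ 3.3333)
L = √3 ≈ 1.7320
D(a, Z) = 9*a + Z*√3 (D(a, Z) = (8*a + √3*Z) + a = (8*a + Z*√3) + a = 9*a + Z*√3)
m(c) = -44 - c
-m(D(B(-5, 2), M)) = -(-44 - (9*0 + 10*√3/3)) = -(-44 - (0 + 10*√3/3)) = -(-44 - 10*√3/3) = 44 + 10*√3/3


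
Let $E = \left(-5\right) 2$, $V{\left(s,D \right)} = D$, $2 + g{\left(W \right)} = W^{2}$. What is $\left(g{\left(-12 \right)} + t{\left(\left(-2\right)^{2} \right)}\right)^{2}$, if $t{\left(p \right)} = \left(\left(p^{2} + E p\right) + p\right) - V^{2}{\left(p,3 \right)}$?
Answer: $12769$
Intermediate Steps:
$g{\left(W \right)} = -2 + W^{2}$
$E = -10$
$t{\left(p \right)} = -9 + p^{2} - 9 p$ ($t{\left(p \right)} = \left(\left(p^{2} - 10 p\right) + p\right) - 3^{2} = \left(p^{2} - 9 p\right) - 9 = -9 + p^{2} - 9 p$)
$\left(g{\left(-12 \right)} + t{\left(\left(-2\right)^{2} \right)}\right)^{2} = \left(\left(-2 + \left(-12\right)^{2}\right) - \left(9 - 16 + 36\right)\right)^{2} = \left(\left(-2 + 144\right) - \left(45 - 16\right)\right)^{2} = \left(142 - 29\right)^{2} = 113^{2} = 12769$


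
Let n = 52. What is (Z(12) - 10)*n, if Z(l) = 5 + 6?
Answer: 52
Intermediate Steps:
Z(l) = 11
(Z(12) - 10)*n = (11 - 10)*52 = 1*52 = 52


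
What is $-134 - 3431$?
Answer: $-3565$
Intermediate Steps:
$-134 - 3431 = -3565$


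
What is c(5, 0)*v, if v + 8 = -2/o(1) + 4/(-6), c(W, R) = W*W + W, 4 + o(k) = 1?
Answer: -240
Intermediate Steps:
o(k) = -3 (o(k) = -4 + 1 = -3)
c(W, R) = W + W² (c(W, R) = W² + W = W + W²)
v = -8 (v = -8 + (-2/(-3) + 4/(-6)) = -8 + (-2*(-⅓) + 4*(-⅙)) = -8 + (⅔ - ⅔) = -8 + 0 = -8)
c(5, 0)*v = (5*(1 + 5))*(-8) = (5*6)*(-8) = 30*(-8) = -240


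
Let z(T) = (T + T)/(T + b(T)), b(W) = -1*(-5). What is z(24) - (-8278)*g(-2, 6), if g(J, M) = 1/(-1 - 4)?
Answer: -239822/145 ≈ -1653.9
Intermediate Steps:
b(W) = 5
g(J, M) = -⅕ (g(J, M) = 1/(-5) = -⅕)
z(T) = 2*T/(5 + T) (z(T) = (T + T)/(T + 5) = (2*T)/(5 + T) = 2*T/(5 + T))
z(24) - (-8278)*g(-2, 6) = 2*24/(5 + 24) - (-8278)*(-1)/5 = 2*24/29 - 1*8278/5 = 2*24*(1/29) - 8278/5 = 48/29 - 8278/5 = -239822/145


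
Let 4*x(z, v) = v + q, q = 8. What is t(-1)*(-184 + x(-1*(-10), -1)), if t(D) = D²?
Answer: -729/4 ≈ -182.25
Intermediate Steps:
x(z, v) = 2 + v/4 (x(z, v) = (v + 8)/4 = (8 + v)/4 = 2 + v/4)
t(-1)*(-184 + x(-1*(-10), -1)) = (-1)²*(-184 + (2 + (¼)*(-1))) = 1*(-184 + (2 - ¼)) = 1*(-184 + 7/4) = 1*(-729/4) = -729/4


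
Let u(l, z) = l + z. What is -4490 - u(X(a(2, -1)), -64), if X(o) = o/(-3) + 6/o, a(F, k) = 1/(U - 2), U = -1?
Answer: -39673/9 ≈ -4408.1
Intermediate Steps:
a(F, k) = -⅓ (a(F, k) = 1/(-1 - 2) = 1/(-3) = -⅓)
X(o) = 6/o - o/3 (X(o) = o*(-⅓) + 6/o = -o/3 + 6/o = 6/o - o/3)
-4490 - u(X(a(2, -1)), -64) = -4490 - ((6/(-⅓) - ⅓*(-⅓)) - 64) = -4490 - ((6*(-3) + ⅑) - 64) = -4490 - ((-18 + ⅑) - 64) = -4490 - (-161/9 - 64) = -4490 - 1*(-737/9) = -4490 + 737/9 = -39673/9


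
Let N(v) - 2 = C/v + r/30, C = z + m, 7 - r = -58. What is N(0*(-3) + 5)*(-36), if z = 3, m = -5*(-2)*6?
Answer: -3018/5 ≈ -603.60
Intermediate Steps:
m = 60 (m = 10*6 = 60)
r = 65 (r = 7 - 1*(-58) = 7 + 58 = 65)
C = 63 (C = 3 + 60 = 63)
N(v) = 25/6 + 63/v (N(v) = 2 + (63/v + 65/30) = 2 + (63/v + 65*(1/30)) = 2 + (63/v + 13/6) = 2 + (13/6 + 63/v) = 25/6 + 63/v)
N(0*(-3) + 5)*(-36) = (25/6 + 63/(0*(-3) + 5))*(-36) = (25/6 + 63/(0 + 5))*(-36) = (25/6 + 63/5)*(-36) = (503/30)*(-36) = -3018/5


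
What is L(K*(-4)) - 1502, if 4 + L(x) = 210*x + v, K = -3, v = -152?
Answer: 862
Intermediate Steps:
L(x) = -156 + 210*x (L(x) = -4 + (210*x - 152) = -4 + (-152 + 210*x) = -156 + 210*x)
L(K*(-4)) - 1502 = (-156 + 210*(-3*(-4))) - 1502 = (-156 + 210*12) - 1502 = (-156 + 2520) - 1502 = 2364 - 1502 = 862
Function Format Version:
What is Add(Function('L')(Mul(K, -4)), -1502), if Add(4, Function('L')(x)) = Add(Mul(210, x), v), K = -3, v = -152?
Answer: 862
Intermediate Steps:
Function('L')(x) = Add(-156, Mul(210, x)) (Function('L')(x) = Add(-4, Add(Mul(210, x), -152)) = Add(-4, Add(-152, Mul(210, x))) = Add(-156, Mul(210, x)))
Add(Function('L')(Mul(K, -4)), -1502) = Add(Add(-156, Mul(210, Mul(-3, -4))), -1502) = Add(Add(-156, Mul(210, 12)), -1502) = Add(Add(-156, 2520), -1502) = Add(2364, -1502) = 862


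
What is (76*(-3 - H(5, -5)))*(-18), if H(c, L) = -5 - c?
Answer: -9576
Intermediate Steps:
(76*(-3 - H(5, -5)))*(-18) = (76*(-3 - (-5 - 1*5)))*(-18) = (76*(-3 - (-5 - 5)))*(-18) = (76*(-3 - 1*(-10)))*(-18) = (76*(-3 + 10))*(-18) = (76*7)*(-18) = 532*(-18) = -9576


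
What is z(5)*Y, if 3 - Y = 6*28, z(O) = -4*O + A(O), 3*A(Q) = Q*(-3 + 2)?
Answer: 3575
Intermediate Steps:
A(Q) = -Q/3 (A(Q) = (Q*(-3 + 2))/3 = (Q*(-1))/3 = (-Q)/3 = -Q/3)
z(O) = -13*O/3 (z(O) = -4*O - O/3 = -13*O/3)
Y = -165 (Y = 3 - 6*28 = 3 - 1*168 = 3 - 168 = -165)
z(5)*Y = -13/3*5*(-165) = -65/3*(-165) = 3575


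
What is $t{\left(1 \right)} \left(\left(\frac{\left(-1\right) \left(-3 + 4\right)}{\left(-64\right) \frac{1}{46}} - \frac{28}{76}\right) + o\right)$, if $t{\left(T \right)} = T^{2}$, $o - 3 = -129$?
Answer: $- \frac{76395}{608} \approx -125.65$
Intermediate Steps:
$o = -126$ ($o = 3 - 129 = -126$)
$t{\left(1 \right)} \left(\left(\frac{\left(-1\right) \left(-3 + 4\right)}{\left(-64\right) \frac{1}{46}} - \frac{28}{76}\right) + o\right) = 1^{2} \left(\left(\frac{\left(-1\right) \left(-3 + 4\right)}{\left(-64\right) \frac{1}{46}} - \frac{28}{76}\right) - 126\right) = 1 \left(\left(\frac{\left(-1\right) 1}{\left(-64\right) \frac{1}{46}} - \frac{7}{19}\right) - 126\right) = 1 \left(\left(- \frac{1}{- \frac{32}{23}} - \frac{7}{19}\right) - 126\right) = 1 \left(\left(\left(-1\right) \left(- \frac{23}{32}\right) - \frac{7}{19}\right) - 126\right) = 1 \left(\left(\frac{23}{32} - \frac{7}{19}\right) - 126\right) = 1 \left(\frac{213}{608} - 126\right) = 1 \left(- \frac{76395}{608}\right) = - \frac{76395}{608}$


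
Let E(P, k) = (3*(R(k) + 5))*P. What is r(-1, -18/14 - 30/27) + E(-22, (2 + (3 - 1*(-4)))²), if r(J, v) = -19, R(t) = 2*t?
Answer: -11041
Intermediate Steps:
E(P, k) = P*(15 + 6*k) (E(P, k) = (3*(2*k + 5))*P = (3*(5 + 2*k))*P = (15 + 6*k)*P = P*(15 + 6*k))
r(-1, -18/14 - 30/27) + E(-22, (2 + (3 - 1*(-4)))²) = -19 + 3*(-22)*(5 + 2*(2 + (3 - 1*(-4)))²) = -19 + 3*(-22)*(5 + 2*(2 + (3 + 4))²) = -19 + 3*(-22)*(5 + 2*(2 + 7)²) = -19 + 3*(-22)*(5 + 2*9²) = -19 + 3*(-22)*(5 + 2*81) = -19 + 3*(-22)*(5 + 162) = -19 + 3*(-22)*167 = -19 - 11022 = -11041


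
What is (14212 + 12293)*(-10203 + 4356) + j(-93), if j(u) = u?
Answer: -154974828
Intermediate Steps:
(14212 + 12293)*(-10203 + 4356) + j(-93) = (14212 + 12293)*(-10203 + 4356) - 93 = 26505*(-5847) - 93 = -154974735 - 93 = -154974828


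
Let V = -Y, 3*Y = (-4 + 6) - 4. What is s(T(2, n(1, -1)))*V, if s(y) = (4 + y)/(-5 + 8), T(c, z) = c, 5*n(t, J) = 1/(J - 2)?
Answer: 4/3 ≈ 1.3333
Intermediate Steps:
n(t, J) = 1/(5*(-2 + J)) (n(t, J) = 1/(5*(J - 2)) = 1/(5*(-2 + J)))
Y = -2/3 (Y = ((-4 + 6) - 4)/3 = (2 - 4)/3 = (1/3)*(-2) = -2/3 ≈ -0.66667)
s(y) = 4/3 + y/3 (s(y) = (4 + y)/3 = (4 + y)*(1/3) = 4/3 + y/3)
V = 2/3 (V = -1*(-2/3) = 2/3 ≈ 0.66667)
s(T(2, n(1, -1)))*V = (4/3 + (1/3)*2)*(2/3) = (4/3 + 2/3)*(2/3) = 2*(2/3) = 4/3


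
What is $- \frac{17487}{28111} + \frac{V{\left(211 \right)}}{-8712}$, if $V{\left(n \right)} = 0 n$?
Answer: $- \frac{17487}{28111} \approx -0.62207$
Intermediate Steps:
$V{\left(n \right)} = 0$
$- \frac{17487}{28111} + \frac{V{\left(211 \right)}}{-8712} = - \frac{17487}{28111} + \frac{0}{-8712} = \left(-17487\right) \frac{1}{28111} + 0 \left(- \frac{1}{8712}\right) = - \frac{17487}{28111} + 0 = - \frac{17487}{28111}$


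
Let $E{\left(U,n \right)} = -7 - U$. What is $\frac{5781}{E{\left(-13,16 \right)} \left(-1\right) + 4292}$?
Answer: $\frac{5781}{4286} \approx 1.3488$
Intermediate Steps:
$\frac{5781}{E{\left(-13,16 \right)} \left(-1\right) + 4292} = \frac{5781}{\left(-7 - -13\right) \left(-1\right) + 4292} = \frac{5781}{\left(-7 + 13\right) \left(-1\right) + 4292} = \frac{5781}{6 \left(-1\right) + 4292} = \frac{5781}{-6 + 4292} = \frac{5781}{4286}$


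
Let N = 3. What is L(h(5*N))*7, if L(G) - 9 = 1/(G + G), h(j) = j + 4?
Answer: 2401/38 ≈ 63.184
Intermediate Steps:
h(j) = 4 + j
L(G) = 9 + 1/(2*G) (L(G) = 9 + 1/(G + G) = 9 + 1/(2*G))
L(h(5*N))*7 = (9 + 1/(2*(4 + 5*3)))*7 = (9 + 1/(2*(4 + 15)))*7 = (9 + (½)/19)*7 = (9 + (½)*(1/19))*7 = (9 + 1/38)*7 = (343/38)*7 = 2401/38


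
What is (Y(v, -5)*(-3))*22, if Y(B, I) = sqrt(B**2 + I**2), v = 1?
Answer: -66*sqrt(26) ≈ -336.54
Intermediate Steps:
(Y(v, -5)*(-3))*22 = (sqrt(1**2 + (-5)**2)*(-3))*22 = (sqrt(1 + 25)*(-3))*22 = (sqrt(26)*(-3))*22 = -3*sqrt(26)*22 = -66*sqrt(26)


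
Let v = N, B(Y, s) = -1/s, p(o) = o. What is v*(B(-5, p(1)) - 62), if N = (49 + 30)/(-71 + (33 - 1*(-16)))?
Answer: 4977/22 ≈ 226.23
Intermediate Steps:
N = -79/22 (N = 79/(-71 + (33 + 16)) = 79/(-71 + 49) = 79/(-22) = 79*(-1/22) = -79/22 ≈ -3.5909)
v = -79/22 ≈ -3.5909
v*(B(-5, p(1)) - 62) = -79*(-1/1 - 62)/22 = -79*(-1*1 - 62)/22 = -79*(-1 - 62)/22 = -79/22*(-63) = 4977/22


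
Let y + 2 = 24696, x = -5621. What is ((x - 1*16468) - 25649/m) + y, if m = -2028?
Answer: 408353/156 ≈ 2617.6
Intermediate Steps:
y = 24694 (y = -2 + 24696 = 24694)
((x - 1*16468) - 25649/m) + y = ((-5621 - 1*16468) - 25649/(-2028)) + 24694 = ((-5621 - 16468) - 25649*(-1/2028)) + 24694 = (-22089 + 1973/156) + 24694 = -3443911/156 + 24694 = 408353/156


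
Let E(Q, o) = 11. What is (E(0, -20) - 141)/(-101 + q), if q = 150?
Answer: -130/49 ≈ -2.6531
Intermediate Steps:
(E(0, -20) - 141)/(-101 + q) = (11 - 141)/(-101 + 150) = -130/49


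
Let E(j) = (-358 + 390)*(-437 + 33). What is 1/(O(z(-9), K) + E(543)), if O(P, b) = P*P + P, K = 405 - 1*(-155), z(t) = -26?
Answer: -1/12278 ≈ -8.1446e-5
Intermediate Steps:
K = 560 (K = 405 + 155 = 560)
O(P, b) = P + P² (O(P, b) = P² + P = P + P²)
E(j) = -12928 (E(j) = 32*(-404) = -12928)
1/(O(z(-9), K) + E(543)) = 1/(-26*(1 - 26) - 12928) = 1/(-26*(-25) - 12928) = 1/(650 - 12928) = 1/(-12278) = -1/12278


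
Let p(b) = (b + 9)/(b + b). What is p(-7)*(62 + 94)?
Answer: -156/7 ≈ -22.286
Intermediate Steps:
p(b) = (9 + b)/(2*b) (p(b) = (9 + b)/((2*b)) = (9 + b)*(1/(2*b)) = (9 + b)/(2*b))
p(-7)*(62 + 94) = ((½)*(9 - 7)/(-7))*(62 + 94) = ((½)*(-⅐)*2)*156 = -⅐*156 = -156/7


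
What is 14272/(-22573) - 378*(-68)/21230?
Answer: 138610916/239612395 ≈ 0.57848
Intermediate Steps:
14272/(-22573) - 378*(-68)/21230 = 14272*(-1/22573) + 25704*(1/21230) = -14272/22573 + 12852/10615 = 138610916/239612395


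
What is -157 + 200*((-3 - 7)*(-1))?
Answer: 1843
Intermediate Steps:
-157 + 200*((-3 - 7)*(-1)) = -157 + 200*(-10*(-1)) = -157 + 200*10 = -157 + 2000 = 1843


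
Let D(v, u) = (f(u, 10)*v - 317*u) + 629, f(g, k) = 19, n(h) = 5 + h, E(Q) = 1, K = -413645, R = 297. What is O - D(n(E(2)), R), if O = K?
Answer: -320239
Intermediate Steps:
O = -413645
D(v, u) = 629 - 317*u + 19*v (D(v, u) = (19*v - 317*u) + 629 = (-317*u + 19*v) + 629 = 629 - 317*u + 19*v)
O - D(n(E(2)), R) = -413645 - (629 - 317*297 + 19*(5 + 1)) = -413645 - (629 - 94149 + 19*6) = -413645 - (629 - 94149 + 114) = -413645 - 1*(-93406) = -413645 + 93406 = -320239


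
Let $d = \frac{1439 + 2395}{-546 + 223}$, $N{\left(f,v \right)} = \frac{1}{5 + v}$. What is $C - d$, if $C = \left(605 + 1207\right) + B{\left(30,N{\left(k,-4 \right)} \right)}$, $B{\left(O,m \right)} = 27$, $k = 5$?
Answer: $\frac{597831}{323} \approx 1850.9$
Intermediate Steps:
$d = - \frac{3834}{323}$ ($d = \frac{3834}{-323} = 3834 \left(- \frac{1}{323}\right) = - \frac{3834}{323} \approx -11.87$)
$C = 1839$ ($C = \left(605 + 1207\right) + 27 = 1812 + 27 = 1839$)
$C - d = 1839 - - \frac{3834}{323} = 1839 + \frac{3834}{323} = \frac{597831}{323}$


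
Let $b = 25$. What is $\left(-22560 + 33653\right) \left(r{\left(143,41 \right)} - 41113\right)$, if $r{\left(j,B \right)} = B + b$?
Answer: $-455334371$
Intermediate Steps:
$r{\left(j,B \right)} = 25 + B$ ($r{\left(j,B \right)} = B + 25 = 25 + B$)
$\left(-22560 + 33653\right) \left(r{\left(143,41 \right)} - 41113\right) = \left(-22560 + 33653\right) \left(\left(25 + 41\right) - 41113\right) = 11093 \left(66 - 41113\right) = 11093 \left(-41047\right) = -455334371$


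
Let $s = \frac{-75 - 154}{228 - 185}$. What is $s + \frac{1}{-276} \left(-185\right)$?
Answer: $- \frac{55249}{11868} \approx -4.6553$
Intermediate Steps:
$s = - \frac{229}{43} \approx -5.3256$
$s + \frac{1}{-276} \left(-185\right) = - \frac{229}{43} + \frac{1}{-276} \left(-185\right) = - \frac{229}{43} - - \frac{185}{276} = - \frac{229}{43} + \frac{185}{276} = - \frac{55249}{11868}$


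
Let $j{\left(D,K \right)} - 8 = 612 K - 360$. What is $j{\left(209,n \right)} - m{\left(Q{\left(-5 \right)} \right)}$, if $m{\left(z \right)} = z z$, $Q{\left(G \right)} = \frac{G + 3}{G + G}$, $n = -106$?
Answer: $- \frac{1630601}{25} \approx -65224.0$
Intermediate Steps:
$Q{\left(G \right)} = \frac{3 + G}{2 G}$
$j{\left(D,K \right)} = -352 + 612 K$ ($j{\left(D,K \right)} = 8 + \left(612 K - 360\right) = 8 + \left(-360 + 612 K\right) = -352 + 612 K$)
$m{\left(z \right)} = z^{2}$
$j{\left(209,n \right)} - m{\left(Q{\left(-5 \right)} \right)} = \left(-352 + 612 \left(-106\right)\right) - \left(\frac{3 - 5}{2 \left(-5\right)}\right)^{2} = \left(-352 - 64872\right) - \left(\frac{1}{2} \left(- \frac{1}{5}\right) \left(-2\right)\right)^{2} = -65224 - \left(\frac{1}{5}\right)^{2} = -65224 - \frac{1}{25} = - \frac{1630601}{25}$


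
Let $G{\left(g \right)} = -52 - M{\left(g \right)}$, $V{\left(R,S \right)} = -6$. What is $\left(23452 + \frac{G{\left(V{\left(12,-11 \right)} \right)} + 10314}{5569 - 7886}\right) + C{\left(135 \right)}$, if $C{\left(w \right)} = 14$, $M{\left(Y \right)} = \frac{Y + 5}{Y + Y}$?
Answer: $\frac{652325521}{27804} \approx 23462.0$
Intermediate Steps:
$M{\left(Y \right)} = \frac{5 + Y}{2 Y}$
$G{\left(g \right)} = -52 - \frac{5 + g}{2 g}$
$\left(23452 + \frac{G{\left(V{\left(12,-11 \right)} \right)} + 10314}{5569 - 7886}\right) + C{\left(135 \right)} = \left(23452 + \frac{\frac{5 \left(-1 - -126\right)}{2 \left(-6\right)} + 10314}{5569 - 7886}\right) + 14 = \left(23452 + \frac{\frac{5}{2} \left(- \frac{1}{6}\right) \left(-1 + 126\right) + 10314}{-2317}\right) + 14 = \left(23452 + \left(\frac{5}{2} \left(- \frac{1}{6}\right) 125 + 10314\right) \left(- \frac{1}{2317}\right)\right) + 14 = \left(23452 + \left(- \frac{625}{12} + 10314\right) \left(- \frac{1}{2317}\right)\right) + 14 = \left(23452 + \frac{123143}{12} \left(- \frac{1}{2317}\right)\right) + 14 = \left(23452 - \frac{123143}{27804}\right) + 14 = \frac{651936265}{27804} + 14 = \frac{652325521}{27804}$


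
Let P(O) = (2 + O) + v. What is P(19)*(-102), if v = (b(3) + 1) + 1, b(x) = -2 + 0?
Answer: -2142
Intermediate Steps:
b(x) = -2
v = 0 (v = (-2 + 1) + 1 = -1 + 1 = 0)
P(O) = 2 + O (P(O) = (2 + O) + 0 = 2 + O)
P(19)*(-102) = (2 + 19)*(-102) = 21*(-102) = -2142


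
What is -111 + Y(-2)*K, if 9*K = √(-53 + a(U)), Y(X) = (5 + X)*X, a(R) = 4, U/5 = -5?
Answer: -111 - 14*I/3 ≈ -111.0 - 4.6667*I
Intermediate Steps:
U = -25 (U = 5*(-5) = -25)
Y(X) = X*(5 + X)
K = 7*I/9 (K = √(-53 + 4)/9 = √(-49)/9 = (7*I)/9 = 7*I/9 ≈ 0.77778*I)
-111 + Y(-2)*K = -111 + (-2*(5 - 2))*(7*I/9) = -111 + (-2*3)*(7*I/9) = -111 - 14*I/3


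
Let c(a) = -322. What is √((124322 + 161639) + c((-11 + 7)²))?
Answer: √285639 ≈ 534.45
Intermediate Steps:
√((124322 + 161639) + c((-11 + 7)²)) = √((124322 + 161639) - 322) = √(285961 - 322) = √285639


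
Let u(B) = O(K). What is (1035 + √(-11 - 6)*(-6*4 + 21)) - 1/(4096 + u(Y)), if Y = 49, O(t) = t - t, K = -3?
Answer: 4239359/4096 - 3*I*√17 ≈ 1035.0 - 12.369*I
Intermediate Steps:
O(t) = 0
u(B) = 0
(1035 + √(-11 - 6)*(-6*4 + 21)) - 1/(4096 + u(Y)) = (1035 + √(-11 - 6)*(-6*4 + 21)) - 1/(4096 + 0) = (1035 + √(-17)*(-24 + 21)) - 1/4096 = (1035 + (I*√17)*(-3)) - 1*1/4096 = (1035 - 3*I*√17) - 1/4096 = 4239359/4096 - 3*I*√17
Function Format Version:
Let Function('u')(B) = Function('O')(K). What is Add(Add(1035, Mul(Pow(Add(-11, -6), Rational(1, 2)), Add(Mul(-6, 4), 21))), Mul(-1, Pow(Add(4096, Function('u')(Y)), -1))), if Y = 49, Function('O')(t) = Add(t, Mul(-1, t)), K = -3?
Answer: Add(Rational(4239359, 4096), Mul(-3, I, Pow(17, Rational(1, 2)))) ≈ Add(1035.0, Mul(-12.369, I))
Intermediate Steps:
Function('O')(t) = 0
Function('u')(B) = 0
Add(Add(1035, Mul(Pow(Add(-11, -6), Rational(1, 2)), Add(Mul(-6, 4), 21))), Mul(-1, Pow(Add(4096, Function('u')(Y)), -1))) = Add(Add(1035, Mul(Pow(Add(-11, -6), Rational(1, 2)), Add(Mul(-6, 4), 21))), Mul(-1, Pow(Add(4096, 0), -1))) = Add(Add(1035, Mul(Pow(-17, Rational(1, 2)), Add(-24, 21))), Mul(-1, Pow(4096, -1))) = Add(Add(1035, Mul(Mul(I, Pow(17, Rational(1, 2))), -3)), Mul(-1, Rational(1, 4096))) = Add(Add(1035, Mul(-3, I, Pow(17, Rational(1, 2)))), Rational(-1, 4096)) = Add(Rational(4239359, 4096), Mul(-3, I, Pow(17, Rational(1, 2))))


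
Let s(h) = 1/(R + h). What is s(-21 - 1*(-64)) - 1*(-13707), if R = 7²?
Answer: 1261045/92 ≈ 13707.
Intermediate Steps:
R = 49
s(h) = 1/(49 + h)
s(-21 - 1*(-64)) - 1*(-13707) = 1/(49 + (-21 - 1*(-64))) - 1*(-13707) = 1/(49 + (-21 + 64)) + 13707 = 1/(49 + 43) + 13707 = 1/92 + 13707 = 1261045/92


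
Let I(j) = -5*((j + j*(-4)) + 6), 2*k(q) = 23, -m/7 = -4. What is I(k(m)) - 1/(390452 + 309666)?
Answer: 49883407/350059 ≈ 142.50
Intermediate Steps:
m = 28 (m = -7*(-4) = 28)
k(q) = 23/2 (k(q) = (1/2)*23 = 23/2)
I(j) = -30 + 15*j (I(j) = -5*((j - 4*j) + 6) = -5*(-3*j + 6) = -5*(6 - 3*j) = -30 + 15*j)
I(k(m)) - 1/(390452 + 309666) = (-30 + 15*(23/2)) - 1/(390452 + 309666) = (-30 + 345/2) - 1/700118 = 285/2 - 1*1/700118 = 285/2 - 1/700118 = 49883407/350059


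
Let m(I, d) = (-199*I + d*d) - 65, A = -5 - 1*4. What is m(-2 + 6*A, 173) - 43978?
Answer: -2970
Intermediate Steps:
A = -9 (A = -5 - 4 = -9)
m(I, d) = -65 + d² - 199*I (m(I, d) = (-199*I + d²) - 65 = (d² - 199*I) - 65 = -65 + d² - 199*I)
m(-2 + 6*A, 173) - 43978 = (-65 + 173² - 199*(-2 + 6*(-9))) - 43978 = (-65 + 29929 - 199*(-2 - 54)) - 43978 = (-65 + 29929 - 199*(-56)) - 43978 = (-65 + 29929 + 11144) - 43978 = 41008 - 43978 = -2970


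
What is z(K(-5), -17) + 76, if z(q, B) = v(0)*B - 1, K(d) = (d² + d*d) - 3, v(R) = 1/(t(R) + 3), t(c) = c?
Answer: 208/3 ≈ 69.333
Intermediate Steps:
v(R) = 1/(3 + R) (v(R) = 1/(R + 3) = 1/(3 + R))
K(d) = -3 + 2*d² (K(d) = (d² + d²) - 3 = 2*d² - 3 = -3 + 2*d²)
z(q, B) = -1 + B/3 (z(q, B) = B/(3 + 0) - 1 = B/3 - 1 = -1 + B/3)
z(K(-5), -17) + 76 = (-1 + (⅓)*(-17)) + 76 = (-1 - 17/3) + 76 = -20/3 + 76 = 208/3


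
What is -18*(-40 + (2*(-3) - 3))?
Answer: 882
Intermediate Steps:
-18*(-40 + (2*(-3) - 3)) = -18*(-40 + (-6 - 3)) = -18*(-40 - 9) = -18*(-49) = -1*(-882) = 882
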